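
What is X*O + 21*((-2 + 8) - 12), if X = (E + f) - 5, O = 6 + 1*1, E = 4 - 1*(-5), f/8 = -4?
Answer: -322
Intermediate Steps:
f = -32 (f = 8*(-4) = -32)
E = 9 (E = 4 + 5 = 9)
O = 7 (O = 6 + 1 = 7)
X = -28 (X = (9 - 32) - 5 = -23 - 5 = -28)
X*O + 21*((-2 + 8) - 12) = -28*7 + 21*((-2 + 8) - 12) = -196 + 21*(6 - 12) = -196 + 21*(-6) = -196 - 126 = -322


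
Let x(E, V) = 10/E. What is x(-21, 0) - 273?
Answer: -5743/21 ≈ -273.48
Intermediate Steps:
x(-21, 0) - 273 = 10/(-21) - 273 = 10*(-1/21) - 273 = -10/21 - 273 = -5743/21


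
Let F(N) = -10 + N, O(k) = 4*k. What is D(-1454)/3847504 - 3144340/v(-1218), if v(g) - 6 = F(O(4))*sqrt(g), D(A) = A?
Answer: (-2181*sqrt(1218) + 3024465184021*I)/(5771256*(sqrt(1218) - I)) ≈ -429.91 + 15004.0*I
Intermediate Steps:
v(g) = 6 + 6*sqrt(g) (v(g) = 6 + (-10 + 4*4)*sqrt(g) = 6 + (-10 + 16)*sqrt(g) = 6 + 6*sqrt(g))
D(-1454)/3847504 - 3144340/v(-1218) = -1454/3847504 - 3144340/(6 + 6*sqrt(-1218)) = -1454*1/3847504 - 3144340/(6 + 6*(I*sqrt(1218))) = -727/1923752 - 3144340/(6 + 6*I*sqrt(1218))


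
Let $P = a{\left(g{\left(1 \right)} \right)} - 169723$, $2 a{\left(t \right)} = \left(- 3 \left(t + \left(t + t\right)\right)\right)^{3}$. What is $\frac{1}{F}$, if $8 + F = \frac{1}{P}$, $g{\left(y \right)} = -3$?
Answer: $- \frac{319763}{2558106} \approx -0.125$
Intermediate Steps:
$a{\left(t \right)} = - \frac{729 t^{3}}{2}$ ($a{\left(t \right)} = \frac{\left(- 3 \left(t + \left(t + t\right)\right)\right)^{3}}{2} = \frac{\left(- 3 \left(t + 2 t\right)\right)^{3}}{2} = \frac{\left(- 3 \cdot 3 t\right)^{3}}{2} = \frac{\left(- 9 t\right)^{3}}{2} = \frac{\left(-729\right) t^{3}}{2} = - \frac{729 t^{3}}{2}$)
$P = - \frac{319763}{2}$ ($P = - \frac{729 \left(-3\right)^{3}}{2} - 169723 = \left(- \frac{729}{2}\right) \left(-27\right) - 169723 = \frac{19683}{2} - 169723 = - \frac{319763}{2} \approx -1.5988 \cdot 10^{5}$)
$F = - \frac{2558106}{319763}$ ($F = -8 + \frac{1}{- \frac{319763}{2}} = -8 - \frac{2}{319763} = - \frac{2558106}{319763} \approx -8.0$)
$\frac{1}{F} = \frac{1}{- \frac{2558106}{319763}} = - \frac{319763}{2558106}$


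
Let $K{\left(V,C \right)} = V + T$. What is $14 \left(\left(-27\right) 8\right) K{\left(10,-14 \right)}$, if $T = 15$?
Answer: $-75600$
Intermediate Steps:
$K{\left(V,C \right)} = 15 + V$ ($K{\left(V,C \right)} = V + 15 = 15 + V$)
$14 \left(\left(-27\right) 8\right) K{\left(10,-14 \right)} = 14 \left(\left(-27\right) 8\right) \left(15 + 10\right) = 14 \left(-216\right) 25 = \left(-3024\right) 25 = -75600$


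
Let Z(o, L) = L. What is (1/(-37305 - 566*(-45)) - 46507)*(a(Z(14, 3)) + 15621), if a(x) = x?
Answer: -955512360656/1315 ≈ -7.2663e+8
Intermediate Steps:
(1/(-37305 - 566*(-45)) - 46507)*(a(Z(14, 3)) + 15621) = (1/(-37305 - 566*(-45)) - 46507)*(3 + 15621) = (1/(-37305 + 25470) - 46507)*15624 = (1/(-11835) - 46507)*15624 = (-1/11835 - 46507)*15624 = -550410346/11835*15624 = -955512360656/1315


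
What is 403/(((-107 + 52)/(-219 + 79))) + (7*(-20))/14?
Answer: 11174/11 ≈ 1015.8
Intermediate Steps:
403/(((-107 + 52)/(-219 + 79))) + (7*(-20))/14 = 403/((-55/(-140))) - 140*1/14 = 403/((-55*(-1/140))) - 10 = 403/(11/28) - 10 = 403*(28/11) - 10 = 11284/11 - 10 = 11174/11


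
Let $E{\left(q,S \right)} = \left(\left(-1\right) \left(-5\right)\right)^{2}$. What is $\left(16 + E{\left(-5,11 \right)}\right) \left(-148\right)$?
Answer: $-6068$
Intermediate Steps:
$E{\left(q,S \right)} = 25$ ($E{\left(q,S \right)} = 5^{2} = 25$)
$\left(16 + E{\left(-5,11 \right)}\right) \left(-148\right) = \left(16 + 25\right) \left(-148\right) = 41 \left(-148\right) = -6068$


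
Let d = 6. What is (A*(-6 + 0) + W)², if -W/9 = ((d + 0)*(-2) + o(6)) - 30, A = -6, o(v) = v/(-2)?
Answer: 194481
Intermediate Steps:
o(v) = -v/2 (o(v) = v*(-½) = -v/2)
W = 405 (W = -9*(((6 + 0)*(-2) - ½*6) - 30) = -9*((6*(-2) - 3) - 30) = -9*((-12 - 3) - 30) = -9*(-15 - 30) = -9*(-45) = 405)
(A*(-6 + 0) + W)² = (-6*(-6 + 0) + 405)² = (-6*(-6) + 405)² = (36 + 405)² = 441² = 194481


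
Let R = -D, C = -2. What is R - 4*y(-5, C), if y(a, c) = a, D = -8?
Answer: 28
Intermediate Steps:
R = 8 (R = -1*(-8) = 8)
R - 4*y(-5, C) = 8 - 4*(-5) = 8 + 20 = 28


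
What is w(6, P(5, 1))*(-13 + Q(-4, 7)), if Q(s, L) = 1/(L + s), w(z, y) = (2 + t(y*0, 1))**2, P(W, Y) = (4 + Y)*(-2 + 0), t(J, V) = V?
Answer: -114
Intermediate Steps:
P(W, Y) = -8 - 2*Y (P(W, Y) = (4 + Y)*(-2) = -8 - 2*Y)
w(z, y) = 9 (w(z, y) = (2 + 1)**2 = 3**2 = 9)
w(6, P(5, 1))*(-13 + Q(-4, 7)) = 9*(-13 + 1/(7 - 4)) = 9*(-13 + 1/3) = 9*(-38/3) = -114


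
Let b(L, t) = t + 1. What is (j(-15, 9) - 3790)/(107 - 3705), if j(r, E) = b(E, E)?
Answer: 270/257 ≈ 1.0506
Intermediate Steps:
b(L, t) = 1 + t
j(r, E) = 1 + E
(j(-15, 9) - 3790)/(107 - 3705) = ((1 + 9) - 3790)/(107 - 3705) = (10 - 3790)/(-3598) = -3780*(-1/3598) = 270/257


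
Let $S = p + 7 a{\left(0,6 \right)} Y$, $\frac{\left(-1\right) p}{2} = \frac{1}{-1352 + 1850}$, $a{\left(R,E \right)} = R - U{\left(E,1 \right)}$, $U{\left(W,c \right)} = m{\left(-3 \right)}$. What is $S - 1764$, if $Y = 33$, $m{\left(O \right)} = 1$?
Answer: $- \frac{496756}{249} \approx -1995.0$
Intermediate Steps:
$U{\left(W,c \right)} = 1$
$a{\left(R,E \right)} = -1 + R$ ($a{\left(R,E \right)} = R - 1 = -1 + R$)
$p = - \frac{1}{249}$ ($p = - \frac{2}{-1352 + 1850} = - \frac{2}{498} = \left(-2\right) \frac{1}{498} = - \frac{1}{249} \approx -0.0040161$)
$S = - \frac{57520}{249}$ ($S = - \frac{1}{249} + 7 \left(-1 + 0\right) 33 = - \frac{1}{249} + 7 \left(-1\right) 33 = - \frac{1}{249} - 231 = - \frac{57520}{249} \approx -231.0$)
$S - 1764 = - \frac{57520}{249} - 1764 = - \frac{496756}{249}$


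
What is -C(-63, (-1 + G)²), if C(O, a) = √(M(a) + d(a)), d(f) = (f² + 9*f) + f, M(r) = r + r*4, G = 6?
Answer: -10*√10 ≈ -31.623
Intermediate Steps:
M(r) = 5*r (M(r) = r + 4*r = 5*r)
d(f) = f² + 10*f
C(O, a) = √(5*a + a*(10 + a))
-C(-63, (-1 + G)²) = -√((-1 + 6)²*(15 + (-1 + 6)²)) = -√(5²*(15 + 5²)) = -√(25*(15 + 25)) = -√(25*40) = -√1000 = -10*√10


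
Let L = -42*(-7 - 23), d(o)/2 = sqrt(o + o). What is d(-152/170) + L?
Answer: 1260 + 4*I*sqrt(3230)/85 ≈ 1260.0 + 2.6745*I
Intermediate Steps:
d(o) = 2*sqrt(2)*sqrt(o) (d(o) = 2*sqrt(o + o) = 2*sqrt(2*o) = 2*(sqrt(2)*sqrt(o)) = 2*sqrt(2)*sqrt(o))
L = 1260 (L = -42*(-30) = 1260)
d(-152/170) + L = 2*sqrt(2)*sqrt(-152/170) + 1260 = 2*sqrt(2)*sqrt(-152*1/170) + 1260 = 2*sqrt(2)*sqrt(-76/85) + 1260 = 2*sqrt(2)*(2*I*sqrt(1615)/85) + 1260 = 4*I*sqrt(3230)/85 + 1260 = 1260 + 4*I*sqrt(3230)/85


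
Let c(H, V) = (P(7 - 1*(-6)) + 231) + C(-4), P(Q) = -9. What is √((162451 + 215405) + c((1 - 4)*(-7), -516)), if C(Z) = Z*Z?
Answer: √378094 ≈ 614.89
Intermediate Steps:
C(Z) = Z²
c(H, V) = 238 (c(H, V) = (-9 + 231) + (-4)² = 222 + 16 = 238)
√((162451 + 215405) + c((1 - 4)*(-7), -516)) = √((162451 + 215405) + 238) = √(377856 + 238) = √378094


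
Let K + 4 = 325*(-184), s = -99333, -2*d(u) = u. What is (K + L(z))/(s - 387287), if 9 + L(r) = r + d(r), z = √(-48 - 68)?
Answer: 59813/486620 - I*√29/486620 ≈ 0.12292 - 1.1066e-5*I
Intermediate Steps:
d(u) = -u/2
z = 2*I*√29 (z = √(-116) = 2*I*√29 ≈ 10.77*I)
K = -59804 (K = -4 + 325*(-184) = -4 - 59800 = -59804)
L(r) = -9 + r/2 (L(r) = -9 + (r - r/2) = -9 + r/2)
(K + L(z))/(s - 387287) = (-59804 + (-9 + (2*I*√29)/2))/(-99333 - 387287) = (-59804 + (-9 + I*√29))/(-486620) = (-59813 + I*√29)*(-1/486620) = 59813/486620 - I*√29/486620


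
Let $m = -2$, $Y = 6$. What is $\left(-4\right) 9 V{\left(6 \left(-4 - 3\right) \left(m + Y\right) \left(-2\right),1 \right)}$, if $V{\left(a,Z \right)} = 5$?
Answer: $-180$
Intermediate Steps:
$\left(-4\right) 9 V{\left(6 \left(-4 - 3\right) \left(m + Y\right) \left(-2\right),1 \right)} = \left(-4\right) 9 \cdot 5 = \left(-36\right) 5 = -180$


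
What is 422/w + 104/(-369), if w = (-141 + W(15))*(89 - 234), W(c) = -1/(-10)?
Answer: -3938108/15077709 ≈ -0.26119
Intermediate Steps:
W(c) = 1/10 (W(c) = -1*(-1/10) = 1/10)
w = 40861/2 (w = (-141 + 1/10)*(89 - 234) = -1409/10*(-145) = 40861/2 ≈ 20431.)
422/w + 104/(-369) = 422/(40861/2) + 104/(-369) = 422*(2/40861) + 104*(-1/369) = 844/40861 - 104/369 = -3938108/15077709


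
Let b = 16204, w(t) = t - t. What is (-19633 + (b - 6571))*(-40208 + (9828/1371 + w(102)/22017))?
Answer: 183717800000/457 ≈ 4.0201e+8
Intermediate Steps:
w(t) = 0
(-19633 + (b - 6571))*(-40208 + (9828/1371 + w(102)/22017)) = (-19633 + (16204 - 6571))*(-40208 + (9828/1371 + 0/22017)) = (-19633 + 9633)*(-40208 + (9828*(1/1371) + 0*(1/22017))) = -10000*(-40208 + (3276/457 + 0)) = -10000*(-40208 + 3276/457) = -10000*(-18371780/457) = 183717800000/457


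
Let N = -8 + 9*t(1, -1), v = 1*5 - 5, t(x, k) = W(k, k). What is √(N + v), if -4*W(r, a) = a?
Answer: I*√23/2 ≈ 2.3979*I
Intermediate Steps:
W(r, a) = -a/4
t(x, k) = -k/4
v = 0 (v = 5 - 5 = 0)
N = -23/4 (N = -8 + 9*(-¼*(-1)) = -8 + 9*(¼) = -8 + 9/4 = -23/4 ≈ -5.7500)
√(N + v) = √(-23/4 + 0) = √(-23/4) = I*√23/2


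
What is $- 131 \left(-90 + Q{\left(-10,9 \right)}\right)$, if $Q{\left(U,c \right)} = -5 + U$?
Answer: $13755$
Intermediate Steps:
$- 131 \left(-90 + Q{\left(-10,9 \right)}\right) = - 131 \left(-90 - 15\right) = \left(-131\right) \left(-105\right) = 13755$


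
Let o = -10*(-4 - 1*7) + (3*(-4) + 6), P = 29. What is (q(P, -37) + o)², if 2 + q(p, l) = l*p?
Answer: 942841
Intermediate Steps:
q(p, l) = -2 + l*p
o = 104 (o = -10*(-4 - 7) + (-12 + 6) = -10*(-11) - 6 = 110 - 6 = 104)
(q(P, -37) + o)² = ((-2 - 37*29) + 104)² = ((-2 - 1073) + 104)² = (-1075 + 104)² = (-971)² = 942841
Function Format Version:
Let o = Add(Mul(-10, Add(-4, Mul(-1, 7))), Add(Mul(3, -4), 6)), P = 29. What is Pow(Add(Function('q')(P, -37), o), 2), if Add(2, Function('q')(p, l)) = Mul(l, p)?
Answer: 942841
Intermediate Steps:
Function('q')(p, l) = Add(-2, Mul(l, p))
o = 104 (o = Add(Mul(-10, Add(-4, -7)), Add(-12, 6)) = Add(Mul(-10, -11), -6) = Add(110, -6) = 104)
Pow(Add(Function('q')(P, -37), o), 2) = Pow(Add(Add(-2, Mul(-37, 29)), 104), 2) = Pow(Add(Add(-2, -1073), 104), 2) = Pow(Add(-1075, 104), 2) = Pow(-971, 2) = 942841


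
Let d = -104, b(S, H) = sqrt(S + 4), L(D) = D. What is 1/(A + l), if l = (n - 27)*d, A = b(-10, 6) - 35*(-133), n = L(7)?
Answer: 2245/15120077 - I*sqrt(6)/45360231 ≈ 0.00014848 - 5.4001e-8*I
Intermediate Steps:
n = 7
b(S, H) = sqrt(4 + S)
A = 4655 + I*sqrt(6) (A = sqrt(4 - 10) - 35*(-133) = sqrt(-6) + 4655 = I*sqrt(6) + 4655 = 4655 + I*sqrt(6) ≈ 4655.0 + 2.4495*I)
l = 2080 (l = (7 - 27)*(-104) = -20*(-104) = 2080)
1/(A + l) = 1/((4655 + I*sqrt(6)) + 2080) = 1/(6735 + I*sqrt(6))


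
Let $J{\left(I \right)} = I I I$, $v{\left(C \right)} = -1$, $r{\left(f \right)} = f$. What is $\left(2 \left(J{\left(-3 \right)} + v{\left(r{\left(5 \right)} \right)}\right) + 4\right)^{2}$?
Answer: $2704$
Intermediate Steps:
$J{\left(I \right)} = I^{3}$ ($J{\left(I \right)} = I^{2} I = I^{3}$)
$\left(2 \left(J{\left(-3 \right)} + v{\left(r{\left(5 \right)} \right)}\right) + 4\right)^{2} = \left(2 \left(\left(-3\right)^{3} - 1\right) + 4\right)^{2} = \left(2 \left(-27 - 1\right) + 4\right)^{2} = \left(2 \left(-28\right) + 4\right)^{2} = \left(-56 + 4\right)^{2} = \left(-52\right)^{2} = 2704$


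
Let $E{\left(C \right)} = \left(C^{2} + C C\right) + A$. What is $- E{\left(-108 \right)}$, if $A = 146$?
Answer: $-23474$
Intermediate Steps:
$E{\left(C \right)} = 146 + 2 C^{2}$ ($E{\left(C \right)} = \left(C^{2} + C C\right) + 146 = \left(C^{2} + C^{2}\right) + 146 = 2 C^{2} + 146 = 146 + 2 C^{2}$)
$- E{\left(-108 \right)} = - (146 + 2 \left(-108\right)^{2}) = - (146 + 2 \cdot 11664) = - (146 + 23328) = \left(-1\right) 23474 = -23474$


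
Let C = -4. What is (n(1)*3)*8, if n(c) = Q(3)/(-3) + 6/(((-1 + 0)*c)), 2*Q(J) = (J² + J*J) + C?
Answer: -200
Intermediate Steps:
Q(J) = -2 + J² (Q(J) = ((J² + J*J) - 4)/2 = ((J² + J²) - 4)/2 = (2*J² - 4)/2 = (-4 + 2*J²)/2 = -2 + J²)
n(c) = -7/3 - 6/c (n(c) = (-2 + 3²)/(-3) + 6/(((-1 + 0)*c)) = (-2 + 9)*(-⅓) + 6/((-c)) = 7*(-⅓) + 6*(-1/c) = -7/3 - 6/c)
(n(1)*3)*8 = ((-7/3 - 6/1)*3)*8 = ((-7/3 - 6*1)*3)*8 = ((-7/3 - 6)*3)*8 = -25/3*3*8 = -25*8 = -200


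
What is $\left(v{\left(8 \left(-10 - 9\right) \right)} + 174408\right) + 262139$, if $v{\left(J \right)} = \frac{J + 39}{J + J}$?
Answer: $\frac{132710401}{304} \approx 4.3655 \cdot 10^{5}$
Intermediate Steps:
$v{\left(J \right)} = \frac{39 + J}{2 J}$
$\left(v{\left(8 \left(-10 - 9\right) \right)} + 174408\right) + 262139 = \left(\frac{39 + 8 \left(-10 - 9\right)}{2 \cdot 8 \left(-10 - 9\right)} + 174408\right) + 262139 = \left(\frac{39 + 8 \left(-19\right)}{2 \cdot 8 \left(-19\right)} + 174408\right) + 262139 = \left(\frac{39 - 152}{2 \left(-152\right)} + 174408\right) + 262139 = \left(\frac{1}{2} \left(- \frac{1}{152}\right) \left(-113\right) + 174408\right) + 262139 = \left(\frac{113}{304} + 174408\right) + 262139 = \frac{53020145}{304} + 262139 = \frac{132710401}{304}$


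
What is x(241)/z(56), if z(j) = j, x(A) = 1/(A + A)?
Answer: 1/26992 ≈ 3.7048e-5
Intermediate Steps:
x(A) = 1/(2*A)
x(241)/z(56) = ((1/2)/241)/56 = ((1/2)*(1/241))*(1/56) = (1/482)*(1/56) = 1/26992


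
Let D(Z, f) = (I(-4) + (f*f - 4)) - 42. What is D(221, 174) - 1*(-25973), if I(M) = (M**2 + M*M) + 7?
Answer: 56242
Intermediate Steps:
I(M) = 7 + 2*M**2 (I(M) = (M**2 + M**2) + 7 = 2*M**2 + 7 = 7 + 2*M**2)
D(Z, f) = -7 + f**2 (D(Z, f) = ((7 + 2*(-4)**2) + (f*f - 4)) - 42 = ((7 + 2*16) + (f**2 - 4)) - 42 = ((7 + 32) + (-4 + f**2)) - 42 = (39 + (-4 + f**2)) - 42 = (35 + f**2) - 42 = -7 + f**2)
D(221, 174) - 1*(-25973) = (-7 + 174**2) - 1*(-25973) = (-7 + 30276) + 25973 = 30269 + 25973 = 56242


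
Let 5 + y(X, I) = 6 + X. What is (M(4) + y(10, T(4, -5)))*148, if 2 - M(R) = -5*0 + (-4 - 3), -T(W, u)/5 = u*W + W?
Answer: 2960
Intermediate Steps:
T(W, u) = -5*W - 5*W*u (T(W, u) = -5*(u*W + W) = -5*(W*u + W) = -5*(W + W*u) = -5*W - 5*W*u)
M(R) = 9 (M(R) = 2 - (-5*0 + (-4 - 3)) = 2 - (0 - 7) = 2 - 1*(-7) = 2 + 7 = 9)
y(X, I) = 1 + X (y(X, I) = -5 + (6 + X) = 1 + X)
(M(4) + y(10, T(4, -5)))*148 = (9 + (1 + 10))*148 = (9 + 11)*148 = 20*148 = 2960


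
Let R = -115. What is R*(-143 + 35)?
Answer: 12420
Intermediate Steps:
R*(-143 + 35) = -115*(-143 + 35) = -115*(-108) = 12420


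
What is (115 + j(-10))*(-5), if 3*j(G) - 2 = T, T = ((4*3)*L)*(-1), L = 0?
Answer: -1735/3 ≈ -578.33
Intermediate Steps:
T = 0 (T = ((4*3)*0)*(-1) = (12*0)*(-1) = 0*(-1) = 0)
j(G) = ⅔ (j(G) = ⅔ + (⅓)*0 = ⅔ + 0 = ⅔)
(115 + j(-10))*(-5) = (115 + ⅔)*(-5) = (347/3)*(-5) = -1735/3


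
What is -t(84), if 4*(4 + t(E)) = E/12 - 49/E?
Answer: 115/48 ≈ 2.3958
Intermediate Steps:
t(E) = -4 - 49/(4*E) + E/48 (t(E) = -4 + (E/12 - 49/E)/4 = -4 + (-49/E + E/12)/4 = -4 + (-49/(4*E) + E/48) = -4 - 49/(4*E) + E/48)
-t(84) = -(-588 + 84*(-192 + 84))/(48*84) = -(-588 + 84*(-108))/(48*84) = -(-588 - 9072)/(48*84) = -(-9660)/(48*84) = -1*(-115/48) = 115/48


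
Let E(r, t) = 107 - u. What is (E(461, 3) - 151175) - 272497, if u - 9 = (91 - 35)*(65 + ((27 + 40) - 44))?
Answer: -428502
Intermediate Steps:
u = 4937 (u = 9 + (91 - 35)*(65 + ((27 + 40) - 44)) = 9 + 56*(65 + (67 - 44)) = 9 + 56*(65 + 23) = 9 + 56*88 = 9 + 4928 = 4937)
E(r, t) = -4830 (E(r, t) = 107 - 1*4937 = 107 - 4937 = -4830)
(E(461, 3) - 151175) - 272497 = (-4830 - 151175) - 272497 = -156005 - 272497 = -428502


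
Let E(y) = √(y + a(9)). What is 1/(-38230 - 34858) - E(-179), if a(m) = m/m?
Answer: -1/73088 - I*√178 ≈ -1.3682e-5 - 13.342*I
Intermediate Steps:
a(m) = 1
E(y) = √(1 + y) (E(y) = √(y + 1) = √(1 + y))
1/(-38230 - 34858) - E(-179) = 1/(-38230 - 34858) - √(1 - 179) = 1/(-73088) - √(-178) = -1/73088 - I*√178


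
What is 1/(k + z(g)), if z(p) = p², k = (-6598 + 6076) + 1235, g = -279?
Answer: 1/78554 ≈ 1.2730e-5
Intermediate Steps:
k = 713 (k = -522 + 1235 = 713)
1/(k + z(g)) = 1/(713 + (-279)²) = 1/(713 + 77841) = 1/78554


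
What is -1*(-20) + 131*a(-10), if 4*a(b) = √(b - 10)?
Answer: 20 + 131*I*√5/2 ≈ 20.0 + 146.46*I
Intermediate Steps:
a(b) = √(-10 + b)/4 (a(b) = √(b - 10)/4 = √(-10 + b)/4)
-1*(-20) + 131*a(-10) = -1*(-20) + 131*(√(-10 - 10)/4) = 20 + 131*(√(-20)/4) = 20 + 131*((2*I*√5)/4) = 20 + 131*(I*√5/2) = 20 + 131*I*√5/2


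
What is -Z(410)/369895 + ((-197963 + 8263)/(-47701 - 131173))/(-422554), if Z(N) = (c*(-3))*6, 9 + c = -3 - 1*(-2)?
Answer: -683763771839/1397905782023971 ≈ -0.00048913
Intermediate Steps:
c = -10 (c = -9 + (-3 - 1*(-2)) = -9 + (-3 + 2) = -9 - 1 = -10)
Z(N) = 180 (Z(N) = -10*(-3)*6 = 30*6 = 180)
-Z(410)/369895 + ((-197963 + 8263)/(-47701 - 131173))/(-422554) = -1*180/369895 + ((-197963 + 8263)/(-47701 - 131173))/(-422554) = -180*1/369895 - 189700/(-178874)*(-1/422554) = -36/73979 - 189700*(-1/178874)*(-1/422554) = -36/73979 + (94850/89437)*(-1/422554) = -36/73979 - 47425/18895981049 = -683763771839/1397905782023971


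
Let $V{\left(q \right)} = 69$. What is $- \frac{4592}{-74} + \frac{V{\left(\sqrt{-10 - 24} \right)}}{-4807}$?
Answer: $\frac{479753}{7733} \approx 62.04$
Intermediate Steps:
$- \frac{4592}{-74} + \frac{V{\left(\sqrt{-10 - 24} \right)}}{-4807} = - \frac{4592}{-74} + \frac{69}{-4807} = \left(-4592\right) \left(- \frac{1}{74}\right) + 69 \left(- \frac{1}{4807}\right) = \frac{2296}{37} - \frac{3}{209} = \frac{479753}{7733}$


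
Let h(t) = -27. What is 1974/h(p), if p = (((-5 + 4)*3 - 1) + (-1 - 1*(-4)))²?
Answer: -658/9 ≈ -73.111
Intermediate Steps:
p = 1 (p = ((-1*3 - 1) + (-1 + 4))² = ((-3 - 1) + 3)² = (-4 + 3)² = (-1)² = 1)
1974/h(p) = 1974/(-27) = 1974*(-1/27) = -658/9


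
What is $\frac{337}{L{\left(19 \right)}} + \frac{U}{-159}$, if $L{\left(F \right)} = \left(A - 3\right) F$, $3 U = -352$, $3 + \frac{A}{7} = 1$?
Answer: $- \frac{47053}{154071} \approx -0.3054$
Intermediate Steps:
$A = -14$ ($A = -21 + 7 \cdot 1 = -21 + 7 = -14$)
$U = - \frac{352}{3}$ ($U = \frac{1}{3} \left(-352\right) = - \frac{352}{3} \approx -117.33$)
$L{\left(F \right)} = - 17 F$ ($L{\left(F \right)} = \left(-14 - 3\right) F = - 17 F$)
$\frac{337}{L{\left(19 \right)}} + \frac{U}{-159} = \frac{337}{\left(-17\right) 19} - \frac{352}{3 \left(-159\right)} = \frac{337}{-323} - - \frac{352}{477} = 337 \left(- \frac{1}{323}\right) + \frac{352}{477} = - \frac{337}{323} + \frac{352}{477} = - \frac{47053}{154071}$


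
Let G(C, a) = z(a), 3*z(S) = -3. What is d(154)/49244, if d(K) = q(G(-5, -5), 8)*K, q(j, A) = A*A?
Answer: 2464/12311 ≈ 0.20015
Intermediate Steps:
z(S) = -1 (z(S) = (1/3)*(-3) = -1)
G(C, a) = -1
q(j, A) = A**2
d(K) = 64*K (d(K) = 8**2*K = 64*K)
d(154)/49244 = (64*154)/49244 = 9856*(1/49244) = 2464/12311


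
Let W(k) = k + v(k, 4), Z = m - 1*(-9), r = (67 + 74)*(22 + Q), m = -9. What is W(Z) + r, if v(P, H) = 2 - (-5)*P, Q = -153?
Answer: -18469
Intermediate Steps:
v(P, H) = 2 + 5*P
r = -18471 (r = (67 + 74)*(22 - 153) = 141*(-131) = -18471)
Z = 0 (Z = -9 - 1*(-9) = -9 + 9 = 0)
W(k) = 2 + 6*k (W(k) = k + (2 + 5*k) = 2 + 6*k)
W(Z) + r = (2 + 6*0) - 18471 = (2 + 0) - 18471 = 2 - 18471 = -18469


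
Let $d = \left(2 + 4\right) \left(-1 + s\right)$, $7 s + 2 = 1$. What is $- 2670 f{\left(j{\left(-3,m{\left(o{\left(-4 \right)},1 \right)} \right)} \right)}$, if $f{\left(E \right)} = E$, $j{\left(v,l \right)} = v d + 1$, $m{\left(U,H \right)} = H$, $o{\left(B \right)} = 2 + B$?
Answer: $- \frac{403170}{7} \approx -57596.0$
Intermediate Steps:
$s = - \frac{1}{7}$ ($s = - \frac{2}{7} + \frac{1}{7} \cdot 1 = - \frac{2}{7} + \frac{1}{7} = - \frac{1}{7} \approx -0.14286$)
$d = - \frac{48}{7}$ ($d = \left(2 + 4\right) \left(-1 - \frac{1}{7}\right) = 6 \left(- \frac{8}{7}\right) = - \frac{48}{7} \approx -6.8571$)
$j{\left(v,l \right)} = 1 - \frac{48 v}{7}$ ($j{\left(v,l \right)} = v \left(- \frac{48}{7}\right) + 1 = - \frac{48 v}{7} + 1 = 1 - \frac{48 v}{7}$)
$- 2670 f{\left(j{\left(-3,m{\left(o{\left(-4 \right)},1 \right)} \right)} \right)} = - 2670 \left(1 - - \frac{144}{7}\right) = - 2670 \left(1 + \frac{144}{7}\right) = \left(-2670\right) \frac{151}{7} = - \frac{403170}{7}$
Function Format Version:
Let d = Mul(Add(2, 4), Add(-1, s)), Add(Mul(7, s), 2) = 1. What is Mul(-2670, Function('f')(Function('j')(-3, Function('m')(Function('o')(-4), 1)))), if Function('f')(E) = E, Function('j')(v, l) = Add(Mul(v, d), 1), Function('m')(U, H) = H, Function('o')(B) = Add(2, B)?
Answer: Rational(-403170, 7) ≈ -57596.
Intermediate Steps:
s = Rational(-1, 7) (s = Add(Rational(-2, 7), Mul(Rational(1, 7), 1)) = Add(Rational(-2, 7), Rational(1, 7)) = Rational(-1, 7) ≈ -0.14286)
d = Rational(-48, 7) (d = Mul(Add(2, 4), Add(-1, Rational(-1, 7))) = Mul(6, Rational(-8, 7)) = Rational(-48, 7) ≈ -6.8571)
Function('j')(v, l) = Add(1, Mul(Rational(-48, 7), v)) (Function('j')(v, l) = Add(Mul(v, Rational(-48, 7)), 1) = Add(Mul(Rational(-48, 7), v), 1) = Add(1, Mul(Rational(-48, 7), v)))
Mul(-2670, Function('f')(Function('j')(-3, Function('m')(Function('o')(-4), 1)))) = Mul(-2670, Add(1, Mul(Rational(-48, 7), -3))) = Mul(-2670, Add(1, Rational(144, 7))) = Mul(-2670, Rational(151, 7)) = Rational(-403170, 7)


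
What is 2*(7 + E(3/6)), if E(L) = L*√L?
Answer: 14 + √2/2 ≈ 14.707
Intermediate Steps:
E(L) = L^(3/2)
2*(7 + E(3/6)) = 2*(7 + (3/6)^(3/2)) = 2*(7 + (3*(⅙))^(3/2)) = 2*(7 + (½)^(3/2)) = 2*(7 + √2/4) = 14 + √2/2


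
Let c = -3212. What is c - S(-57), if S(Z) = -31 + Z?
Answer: -3124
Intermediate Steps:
c - S(-57) = -3212 - (-31 - 57) = -3212 - 1*(-88) = -3212 + 88 = -3124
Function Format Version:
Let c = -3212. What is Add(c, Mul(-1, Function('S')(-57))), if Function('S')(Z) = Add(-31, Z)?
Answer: -3124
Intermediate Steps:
Add(c, Mul(-1, Function('S')(-57))) = Add(-3212, Mul(-1, Add(-31, -57))) = Add(-3212, Mul(-1, -88)) = Add(-3212, 88) = -3124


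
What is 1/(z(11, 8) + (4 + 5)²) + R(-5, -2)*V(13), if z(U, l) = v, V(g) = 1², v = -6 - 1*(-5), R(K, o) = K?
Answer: -399/80 ≈ -4.9875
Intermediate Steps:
v = -1 (v = -6 + 5 = -1)
V(g) = 1
z(U, l) = -1
1/(z(11, 8) + (4 + 5)²) + R(-5, -2)*V(13) = 1/(-1 + (4 + 5)²) - 5*1 = 1/(-1 + 9²) - 5 = 1/(-1 + 81) - 5 = 1/80 - 5 = -399/80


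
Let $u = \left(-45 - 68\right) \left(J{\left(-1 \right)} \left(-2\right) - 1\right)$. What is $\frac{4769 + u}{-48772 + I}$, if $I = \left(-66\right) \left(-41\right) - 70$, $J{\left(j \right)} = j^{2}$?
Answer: $- \frac{1277}{11534} \approx -0.11072$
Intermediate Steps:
$I = 2636$ ($I = 2706 - 70 = 2636$)
$u = 339$ ($u = \left(-45 - 68\right) \left(\left(-1\right)^{2} \left(-2\right) - 1\right) = - 113 \left(1 \left(-2\right) - 1\right) = - 113 \left(-2 - 1\right) = \left(-113\right) \left(-3\right) = 339$)
$\frac{4769 + u}{-48772 + I} = \frac{4769 + 339}{-48772 + 2636} = \frac{5108}{-46136} = 5108 \left(- \frac{1}{46136}\right) = - \frac{1277}{11534}$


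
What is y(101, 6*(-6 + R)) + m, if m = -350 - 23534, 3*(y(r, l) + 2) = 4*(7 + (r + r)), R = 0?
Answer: -70822/3 ≈ -23607.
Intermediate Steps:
y(r, l) = 22/3 + 8*r/3 (y(r, l) = -2 + (4*(7 + (r + r)))/3 = -2 + (4*(7 + 2*r))/3 = -2 + (28 + 8*r)/3 = -2 + (28/3 + 8*r/3) = 22/3 + 8*r/3)
m = -23884
y(101, 6*(-6 + R)) + m = (22/3 + (8/3)*101) - 23884 = (22/3 + 808/3) - 23884 = 830/3 - 23884 = -70822/3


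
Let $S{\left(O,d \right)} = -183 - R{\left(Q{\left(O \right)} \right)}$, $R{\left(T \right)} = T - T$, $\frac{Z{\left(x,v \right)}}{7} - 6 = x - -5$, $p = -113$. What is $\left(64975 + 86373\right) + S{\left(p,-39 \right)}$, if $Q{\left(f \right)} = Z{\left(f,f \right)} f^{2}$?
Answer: $151165$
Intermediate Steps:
$Z{\left(x,v \right)} = 77 + 7 x$ ($Z{\left(x,v \right)} = 42 + 7 \left(x - -5\right) = 42 + 7 \left(x + 5\right) = 42 + 7 \left(5 + x\right) = 42 + \left(35 + 7 x\right) = 77 + 7 x$)
$Q{\left(f \right)} = f^{2} \left(77 + 7 f\right)$ ($Q{\left(f \right)} = \left(77 + 7 f\right) f^{2} = f^{2} \left(77 + 7 f\right)$)
$R{\left(T \right)} = 0$
$S{\left(O,d \right)} = -183$ ($S{\left(O,d \right)} = -183 - 0 = -183 + 0 = -183$)
$\left(64975 + 86373\right) + S{\left(p,-39 \right)} = \left(64975 + 86373\right) - 183 = 151348 - 183 = 151165$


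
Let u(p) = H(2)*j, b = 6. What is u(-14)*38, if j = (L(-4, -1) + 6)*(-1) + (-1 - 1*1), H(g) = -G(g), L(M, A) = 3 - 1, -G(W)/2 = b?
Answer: -4560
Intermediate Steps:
G(W) = -12 (G(W) = -2*6 = -12)
L(M, A) = 2
H(g) = 12 (H(g) = -1*(-12) = 12)
j = -10 (j = (2 + 6)*(-1) + (-1 - 1*1) = 8*(-1) + (-1 - 1) = -8 - 2 = -10)
u(p) = -120 (u(p) = 12*(-10) = -120)
u(-14)*38 = -120*38 = -4560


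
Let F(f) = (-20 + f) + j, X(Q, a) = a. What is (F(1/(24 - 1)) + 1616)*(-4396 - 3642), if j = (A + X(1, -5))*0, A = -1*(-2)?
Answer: -295066942/23 ≈ -1.2829e+7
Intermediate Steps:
A = 2
j = 0 (j = (2 - 5)*0 = -3*0 = 0)
F(f) = -20 + f (F(f) = (-20 + f) + 0 = -20 + f)
(F(1/(24 - 1)) + 1616)*(-4396 - 3642) = ((-20 + 1/(24 - 1)) + 1616)*(-4396 - 3642) = ((-20 + 1/23) + 1616)*(-8038) = (-459/23 + 1616)*(-8038) = (36709/23)*(-8038) = -295066942/23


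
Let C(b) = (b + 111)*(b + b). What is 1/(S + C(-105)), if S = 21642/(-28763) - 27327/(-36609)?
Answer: -350994889/442255655299 ≈ -0.00079365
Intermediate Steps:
C(b) = 2*b*(111 + b) (C(b) = (111 + b)*(2*b) = 2*b*(111 + b))
S = -2095159/350994889 (S = 21642*(-1/28763) - 27327*(-1/36609) = -21642/28763 + 9109/12203 = -2095159/350994889 ≈ -0.0059692)
1/(S + C(-105)) = 1/(-2095159/350994889 + 2*(-105)*(111 - 105)) = 1/(-2095159/350994889 + 2*(-105)*6) = 1/(-2095159/350994889 - 1260) = 1/(-442255655299/350994889) = -350994889/442255655299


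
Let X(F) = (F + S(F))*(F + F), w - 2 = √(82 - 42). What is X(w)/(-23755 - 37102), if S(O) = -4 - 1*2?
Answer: -64/60857 + 8*√10/60857 ≈ -0.00063595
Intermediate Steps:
w = 2 + 2*√10 (w = 2 + √(82 - 42) = 2 + √40 = 2 + 2*√10 ≈ 8.3246)
S(O) = -6 (S(O) = -4 - 2 = -6)
X(F) = 2*F*(-6 + F) (X(F) = (F - 6)*(F + F) = (-6 + F)*(2*F) = 2*F*(-6 + F))
X(w)/(-23755 - 37102) = (2*(2 + 2*√10)*(-6 + (2 + 2*√10)))/(-23755 - 37102) = (2*(2 + 2*√10)*(-4 + 2*√10))/(-60857) = (2*(-4 + 2*√10)*(2 + 2*√10))*(-1/60857) = -2*(-4 + 2*√10)*(2 + 2*√10)/60857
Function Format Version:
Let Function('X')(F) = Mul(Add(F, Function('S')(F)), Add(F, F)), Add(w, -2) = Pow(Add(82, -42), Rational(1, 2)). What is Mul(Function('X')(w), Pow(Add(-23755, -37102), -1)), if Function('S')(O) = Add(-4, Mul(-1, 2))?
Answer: Add(Rational(-64, 60857), Mul(Rational(8, 60857), Pow(10, Rational(1, 2)))) ≈ -0.00063595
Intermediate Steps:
w = Add(2, Mul(2, Pow(10, Rational(1, 2)))) (w = Add(2, Pow(Add(82, -42), Rational(1, 2))) = Add(2, Pow(40, Rational(1, 2))) = Add(2, Mul(2, Pow(10, Rational(1, 2)))) ≈ 8.3246)
Function('S')(O) = -6 (Function('S')(O) = Add(-4, -2) = -6)
Function('X')(F) = Mul(2, F, Add(-6, F)) (Function('X')(F) = Mul(Add(F, -6), Add(F, F)) = Mul(Add(-6, F), Mul(2, F)) = Mul(2, F, Add(-6, F)))
Mul(Function('X')(w), Pow(Add(-23755, -37102), -1)) = Mul(Mul(2, Add(2, Mul(2, Pow(10, Rational(1, 2)))), Add(-6, Add(2, Mul(2, Pow(10, Rational(1, 2)))))), Pow(Add(-23755, -37102), -1)) = Mul(Mul(2, Add(2, Mul(2, Pow(10, Rational(1, 2)))), Add(-4, Mul(2, Pow(10, Rational(1, 2))))), Pow(-60857, -1)) = Mul(Mul(2, Add(-4, Mul(2, Pow(10, Rational(1, 2)))), Add(2, Mul(2, Pow(10, Rational(1, 2))))), Rational(-1, 60857)) = Mul(Rational(-2, 60857), Add(-4, Mul(2, Pow(10, Rational(1, 2)))), Add(2, Mul(2, Pow(10, Rational(1, 2)))))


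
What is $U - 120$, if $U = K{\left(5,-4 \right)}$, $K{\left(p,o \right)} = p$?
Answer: $-115$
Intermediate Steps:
$U = 5$
$U - 120 = 5 - 120 = -115$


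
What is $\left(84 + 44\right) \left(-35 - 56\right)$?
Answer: $-11648$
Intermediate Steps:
$\left(84 + 44\right) \left(-35 - 56\right) = 128 \left(-35 - 56\right) = 128 \left(-91\right) = -11648$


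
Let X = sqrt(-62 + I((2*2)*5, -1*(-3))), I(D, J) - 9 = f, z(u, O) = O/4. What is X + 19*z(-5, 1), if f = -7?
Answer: 19/4 + 2*I*sqrt(15) ≈ 4.75 + 7.746*I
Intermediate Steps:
z(u, O) = O/4 (z(u, O) = O*(1/4) = O/4)
I(D, J) = 2 (I(D, J) = 9 - 7 = 2)
X = 2*I*sqrt(15) (X = sqrt(-62 + 2) = sqrt(-60) = 2*I*sqrt(15) ≈ 7.746*I)
X + 19*z(-5, 1) = 2*I*sqrt(15) + 19*((1/4)*1) = 2*I*sqrt(15) + 19*(1/4) = 2*I*sqrt(15) + 19/4 = 19/4 + 2*I*sqrt(15)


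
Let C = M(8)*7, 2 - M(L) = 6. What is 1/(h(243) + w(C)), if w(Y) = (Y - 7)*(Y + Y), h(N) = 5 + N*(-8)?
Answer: 1/21 ≈ 0.047619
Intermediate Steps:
M(L) = -4 (M(L) = 2 - 1*6 = 2 - 6 = -4)
h(N) = 5 - 8*N
C = -28 (C = -4*7 = -28)
w(Y) = 2*Y*(-7 + Y) (w(Y) = (-7 + Y)*(2*Y) = 2*Y*(-7 + Y))
1/(h(243) + w(C)) = 1/((5 - 8*243) + 2*(-28)*(-7 - 28)) = 1/((5 - 1944) + 2*(-28)*(-35)) = 1/(-1939 + 1960) = 1/21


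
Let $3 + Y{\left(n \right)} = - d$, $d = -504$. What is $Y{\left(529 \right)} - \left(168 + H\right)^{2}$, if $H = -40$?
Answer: $-15883$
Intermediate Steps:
$Y{\left(n \right)} = 501$ ($Y{\left(n \right)} = -3 - -504 = -3 + 504 = 501$)
$Y{\left(529 \right)} - \left(168 + H\right)^{2} = 501 - \left(168 - 40\right)^{2} = 501 - 128^{2} = 501 - 16384 = -15883$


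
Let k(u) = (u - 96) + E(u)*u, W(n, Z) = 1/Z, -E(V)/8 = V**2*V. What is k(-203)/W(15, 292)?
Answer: -3966952494124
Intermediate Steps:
E(V) = -8*V**3 (E(V) = -8*V**2*V = -8*V**3)
k(u) = -96 + u - 8*u**4 (k(u) = (u - 96) + (-8*u**3)*u = (-96 + u) - 8*u**4 = -96 + u - 8*u**4)
k(-203)/W(15, 292) = (-96 - 203 - 8*(-203)**4)/(1/292) = (-96 - 203 - 8*1698181681)/(1/292) = (-96 - 203 - 13585453448)*292 = -13585453747*292 = -3966952494124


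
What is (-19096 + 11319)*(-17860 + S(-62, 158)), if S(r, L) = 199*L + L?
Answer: -106855980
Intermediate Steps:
S(r, L) = 200*L
(-19096 + 11319)*(-17860 + S(-62, 158)) = (-19096 + 11319)*(-17860 + 200*158) = -7777*(-17860 + 31600) = -7777*13740 = -106855980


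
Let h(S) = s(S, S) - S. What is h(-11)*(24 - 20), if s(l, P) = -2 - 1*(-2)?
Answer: 44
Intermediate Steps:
s(l, P) = 0 (s(l, P) = -2 + 2 = 0)
h(S) = -S (h(S) = 0 - S = -S)
h(-11)*(24 - 20) = (-1*(-11))*(24 - 20) = 11*4 = 44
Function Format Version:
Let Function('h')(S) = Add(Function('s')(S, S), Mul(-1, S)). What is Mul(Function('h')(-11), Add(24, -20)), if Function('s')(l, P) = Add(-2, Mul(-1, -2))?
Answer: 44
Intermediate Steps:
Function('s')(l, P) = 0 (Function('s')(l, P) = Add(-2, 2) = 0)
Function('h')(S) = Mul(-1, S) (Function('h')(S) = Add(0, Mul(-1, S)) = Mul(-1, S))
Mul(Function('h')(-11), Add(24, -20)) = Mul(Mul(-1, -11), Add(24, -20)) = Mul(11, 4) = 44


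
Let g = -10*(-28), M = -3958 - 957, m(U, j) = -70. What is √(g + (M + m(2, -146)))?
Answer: I*√4705 ≈ 68.593*I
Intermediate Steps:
M = -4915
g = 280
√(g + (M + m(2, -146))) = √(280 + (-4915 - 70)) = √(280 - 4985) = √(-4705) = I*√4705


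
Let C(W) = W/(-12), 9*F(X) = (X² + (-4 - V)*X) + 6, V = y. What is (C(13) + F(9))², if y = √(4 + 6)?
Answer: 4465/144 - 55*√10/6 ≈ 2.0194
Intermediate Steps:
y = √10 ≈ 3.1623
V = √10 ≈ 3.1623
F(X) = ⅔ + X²/9 + X*(-4 - √10)/9 (F(X) = ((X² + (-4 - √10)*X) + 6)/9 = ((X² + X*(-4 - √10)) + 6)/9 = (6 + X² + X*(-4 - √10))/9 = ⅔ + X²/9 + X*(-4 - √10)/9)
C(W) = -W/12 (C(W) = W*(-1/12) = -W/12)
(C(13) + F(9))² = (-1/12*13 + (⅔ - 4/9*9 + (⅑)*9² - ⅑*9*√10))² = (-13/12 + (⅔ - 4 + (⅑)*81 - √10))² = (-13/12 + (⅔ - 4 + 9 - √10))² = (-13/12 + (17/3 - √10))² = (55/12 - √10)²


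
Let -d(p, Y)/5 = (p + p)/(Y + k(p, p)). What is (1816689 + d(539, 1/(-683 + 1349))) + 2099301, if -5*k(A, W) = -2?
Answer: 745389990/191 ≈ 3.9026e+6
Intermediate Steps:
k(A, W) = 2/5 (k(A, W) = -1/5*(-2) = 2/5)
d(p, Y) = -10*p/(2/5 + Y) (d(p, Y) = -5*(p + p)/(Y + 2/5) = -5*2*p/(2/5 + Y) = -10*p/(2/5 + Y))
(1816689 + d(539, 1/(-683 + 1349))) + 2099301 = (1816689 - 50*539/(2 + 5/(-683 + 1349))) + 2099301 = (1816689 - 50*539/(2 + 5/666)) + 2099301 = (1816689 - 50*539/1337/666) + 2099301 = (1816689 - 50*539*666/1337) + 2099301 = (1816689 - 2564100/191) + 2099301 = 344423499/191 + 2099301 = 745389990/191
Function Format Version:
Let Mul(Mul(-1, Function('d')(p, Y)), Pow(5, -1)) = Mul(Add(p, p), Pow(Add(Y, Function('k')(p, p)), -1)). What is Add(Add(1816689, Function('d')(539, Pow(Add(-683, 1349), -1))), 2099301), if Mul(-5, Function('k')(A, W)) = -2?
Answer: Rational(745389990, 191) ≈ 3.9026e+6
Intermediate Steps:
Function('k')(A, W) = Rational(2, 5) (Function('k')(A, W) = Mul(Rational(-1, 5), -2) = Rational(2, 5))
Function('d')(p, Y) = Mul(-10, p, Pow(Add(Rational(2, 5), Y), -1)) (Function('d')(p, Y) = Mul(-5, Mul(Add(p, p), Pow(Add(Y, Rational(2, 5)), -1))) = Mul(-5, Mul(Mul(2, p), Pow(Add(Rational(2, 5), Y), -1))) = Mul(-5, Mul(2, p, Pow(Add(Rational(2, 5), Y), -1))) = Mul(-10, p, Pow(Add(Rational(2, 5), Y), -1)))
Add(Add(1816689, Function('d')(539, Pow(Add(-683, 1349), -1))), 2099301) = Add(Add(1816689, Mul(-50, 539, Pow(Add(2, Mul(5, Pow(Add(-683, 1349), -1))), -1))), 2099301) = Add(Add(1816689, Mul(-50, 539, Pow(Add(2, Mul(5, Pow(666, -1))), -1))), 2099301) = Add(Add(1816689, Mul(-50, 539, Pow(Add(2, Mul(5, Rational(1, 666))), -1))), 2099301) = Add(Add(1816689, Mul(-50, 539, Pow(Add(2, Rational(5, 666)), -1))), 2099301) = Add(Add(1816689, Mul(-50, 539, Pow(Rational(1337, 666), -1))), 2099301) = Add(Add(1816689, Mul(-50, 539, Rational(666, 1337))), 2099301) = Add(Add(1816689, Rational(-2564100, 191)), 2099301) = Add(Rational(344423499, 191), 2099301) = Rational(745389990, 191)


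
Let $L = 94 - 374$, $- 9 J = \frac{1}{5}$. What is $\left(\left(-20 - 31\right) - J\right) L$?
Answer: $\frac{128464}{9} \approx 14274.0$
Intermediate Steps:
$J = - \frac{1}{45}$ ($J = - \frac{1}{9 \cdot 5} = \left(- \frac{1}{9}\right) \frac{1}{5} = - \frac{1}{45} \approx -0.022222$)
$L = -280$ ($L = 94 - 374 = -280$)
$\left(\left(-20 - 31\right) - J\right) L = \left(\left(-20 - 31\right) - - \frac{1}{45}\right) \left(-280\right) = \left(-51 + \frac{1}{45}\right) \left(-280\right) = \left(- \frac{2294}{45}\right) \left(-280\right) = \frac{128464}{9}$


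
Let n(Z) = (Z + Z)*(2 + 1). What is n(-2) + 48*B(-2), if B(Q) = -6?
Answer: -300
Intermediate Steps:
n(Z) = 6*Z (n(Z) = (2*Z)*3 = 6*Z)
n(-2) + 48*B(-2) = 6*(-2) + 48*(-6) = -12 - 288 = -300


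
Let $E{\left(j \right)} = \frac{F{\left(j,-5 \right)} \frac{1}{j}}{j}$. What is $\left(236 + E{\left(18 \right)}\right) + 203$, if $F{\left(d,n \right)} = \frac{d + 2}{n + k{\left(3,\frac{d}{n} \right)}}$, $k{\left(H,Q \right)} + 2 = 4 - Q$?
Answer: $\frac{106702}{243} \approx 439.1$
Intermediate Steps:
$k{\left(H,Q \right)} = 2 - Q$ ($k{\left(H,Q \right)} = -2 - \left(-4 + Q\right) = 2 - Q$)
$F{\left(d,n \right)} = \frac{2 + d}{2 + n - \frac{d}{n}}$ ($F{\left(d,n \right)} = \frac{d + 2}{n - \left(-2 + \frac{d}{n}\right)} = \frac{2 + d}{n - \left(-2 + \frac{d}{n}\right)} = \frac{2 + d}{2 + n - \frac{d}{n}}$)
$E{\left(j \right)} = - \frac{5 \left(2 + j\right)}{j^{2} \left(15 - j\right)}$ ($E{\left(j \right)} = \frac{- \frac{5 \left(2 + j\right)}{- j - 5 \left(2 - 5\right)} \frac{1}{j}}{j} = \frac{- \frac{5 \left(2 + j\right)}{- j - -15} \frac{1}{j}}{j} = \frac{- \frac{5 \left(2 + j\right)}{- j + 15} \frac{1}{j}}{j} = \frac{- \frac{5 \left(2 + j\right)}{15 - j} \frac{1}{j}}{j} = \frac{\left(-5\right) \frac{1}{j} \frac{1}{15 - j} \left(2 + j\right)}{j} = - \frac{5 \left(2 + j\right)}{j^{2} \left(15 - j\right)}$)
$\left(236 + E{\left(18 \right)}\right) + 203 = \left(236 + \frac{5 \left(2 + 18\right)}{324 \left(-15 + 18\right)}\right) + 203 = \left(236 + 5 \cdot \frac{1}{324} \cdot \frac{1}{3} \cdot 20\right) + 203 = \left(236 + \frac{25}{243}\right) + 203 = \frac{57373}{243} + 203 = \frac{106702}{243}$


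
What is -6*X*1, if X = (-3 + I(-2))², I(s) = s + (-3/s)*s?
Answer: -384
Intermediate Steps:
I(s) = -3 + s (I(s) = s - 3 = -3 + s)
X = 64 (X = (-3 + (-3 - 2))² = (-3 - 5)² = (-8)² = 64)
-6*X*1 = -6*64*1 = -384*1 = -384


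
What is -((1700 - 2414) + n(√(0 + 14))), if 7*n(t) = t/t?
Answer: 4997/7 ≈ 713.86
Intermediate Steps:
n(t) = ⅐ (n(t) = (t/t)/7 = (⅐)*1 = ⅐)
-((1700 - 2414) + n(√(0 + 14))) = -((1700 - 2414) + ⅐) = -(-714 + ⅐) = -1*(-4997/7) = 4997/7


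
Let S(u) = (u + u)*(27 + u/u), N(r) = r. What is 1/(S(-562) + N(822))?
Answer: -1/30650 ≈ -3.2626e-5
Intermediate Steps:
S(u) = 56*u (S(u) = (2*u)*(27 + 1) = (2*u)*28 = 56*u)
1/(S(-562) + N(822)) = 1/(56*(-562) + 822) = 1/(-31472 + 822) = 1/(-30650) = -1/30650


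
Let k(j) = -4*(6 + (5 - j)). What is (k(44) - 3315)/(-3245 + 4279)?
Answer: -3183/1034 ≈ -3.0783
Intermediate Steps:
k(j) = -44 + 4*j (k(j) = -4*(11 - j) = -44 + 4*j)
(k(44) - 3315)/(-3245 + 4279) = ((-44 + 4*44) - 3315)/(-3245 + 4279) = ((-44 + 176) - 3315)/1034 = (132 - 3315)*(1/1034) = -3183*1/1034 = -3183/1034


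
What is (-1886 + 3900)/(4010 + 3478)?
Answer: 1007/3744 ≈ 0.26896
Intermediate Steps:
(-1886 + 3900)/(4010 + 3478) = 2014/7488 = 2014*(1/7488) = 1007/3744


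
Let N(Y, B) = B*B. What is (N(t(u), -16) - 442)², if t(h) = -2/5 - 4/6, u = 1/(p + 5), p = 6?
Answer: 34596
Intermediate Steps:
u = 1/11 (u = 1/(6 + 5) = 1/11 ≈ 0.090909)
t(h) = -16/15 (t(h) = -2*⅕ - 4*⅙ = -⅖ - ⅔ = -16/15)
N(Y, B) = B²
(N(t(u), -16) - 442)² = ((-16)² - 442)² = (256 - 442)² = (-186)² = 34596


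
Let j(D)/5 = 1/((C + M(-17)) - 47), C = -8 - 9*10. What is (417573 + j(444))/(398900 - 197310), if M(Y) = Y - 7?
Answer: 35284916/17034355 ≈ 2.0714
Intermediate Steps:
C = -98 (C = -8 - 90 = -98)
M(Y) = -7 + Y
j(D) = -5/169 (j(D) = 5/((-98 + (-7 - 17)) - 47) = 5/((-98 - 24) - 47) = 5/(-122 - 47) = 5/(-169) = 5*(-1/169) = -5/169)
(417573 + j(444))/(398900 - 197310) = (417573 - 5/169)/(398900 - 197310) = (70569832/169)/201590 = (70569832/169)*(1/201590) = 35284916/17034355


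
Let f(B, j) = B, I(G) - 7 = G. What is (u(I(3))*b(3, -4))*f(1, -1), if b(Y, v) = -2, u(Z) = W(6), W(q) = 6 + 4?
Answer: -20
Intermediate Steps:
I(G) = 7 + G
W(q) = 10
u(Z) = 10
(u(I(3))*b(3, -4))*f(1, -1) = (10*(-2))*1 = -20*1 = -20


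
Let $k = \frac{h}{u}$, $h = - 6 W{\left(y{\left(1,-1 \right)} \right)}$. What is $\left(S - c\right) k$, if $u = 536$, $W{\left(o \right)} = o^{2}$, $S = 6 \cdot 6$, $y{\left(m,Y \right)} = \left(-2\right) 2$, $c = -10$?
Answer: $- \frac{552}{67} \approx -8.2388$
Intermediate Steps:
$y{\left(m,Y \right)} = -4$
$S = 36$
$h = -96$ ($h = - 6 \left(-4\right)^{2} = \left(-6\right) 16 = -96$)
$k = - \frac{12}{67}$ ($k = - \frac{96}{536} = \left(-96\right) \frac{1}{536} = - \frac{12}{67} \approx -0.1791$)
$\left(S - c\right) k = \left(36 - -10\right) \left(- \frac{12}{67}\right) = \left(36 + 10\right) \left(- \frac{12}{67}\right) = 46 \left(- \frac{12}{67}\right) = - \frac{552}{67}$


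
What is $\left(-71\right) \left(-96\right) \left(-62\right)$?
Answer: $-422592$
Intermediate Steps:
$\left(-71\right) \left(-96\right) \left(-62\right) = 6816 \left(-62\right) = -422592$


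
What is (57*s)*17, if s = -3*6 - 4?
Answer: -21318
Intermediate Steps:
s = -22 (s = -18 - 4 = -22)
(57*s)*17 = (57*(-22))*17 = -1254*17 = -21318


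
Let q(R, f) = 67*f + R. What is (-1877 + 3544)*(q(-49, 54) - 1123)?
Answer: 4077482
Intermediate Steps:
q(R, f) = R + 67*f
(-1877 + 3544)*(q(-49, 54) - 1123) = (-1877 + 3544)*((-49 + 67*54) - 1123) = 1667*((-49 + 3618) - 1123) = 1667*(3569 - 1123) = 1667*2446 = 4077482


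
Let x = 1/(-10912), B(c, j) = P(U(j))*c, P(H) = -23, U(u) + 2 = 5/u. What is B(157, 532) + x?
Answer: -39403233/10912 ≈ -3611.0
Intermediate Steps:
U(u) = -2 + 5/u
B(c, j) = -23*c
x = -1/10912 ≈ -9.1642e-5
B(157, 532) + x = -23*157 - 1/10912 = -3611 - 1/10912 = -39403233/10912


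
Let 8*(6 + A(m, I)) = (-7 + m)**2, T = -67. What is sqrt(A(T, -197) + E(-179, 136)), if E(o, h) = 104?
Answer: sqrt(3130)/2 ≈ 27.973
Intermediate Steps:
A(m, I) = -6 + (-7 + m)**2/8
sqrt(A(T, -197) + E(-179, 136)) = sqrt((-6 + (-7 - 67)**2/8) + 104) = sqrt((-6 + (1/8)*(-74)**2) + 104) = sqrt((-6 + (1/8)*5476) + 104) = sqrt((-6 + 1369/2) + 104) = sqrt(1357/2 + 104) = sqrt(1565/2) = sqrt(3130)/2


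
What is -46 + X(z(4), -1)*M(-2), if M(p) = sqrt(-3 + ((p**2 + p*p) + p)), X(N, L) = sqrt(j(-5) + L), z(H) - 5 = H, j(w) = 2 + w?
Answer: -46 + 2*I*sqrt(3) ≈ -46.0 + 3.4641*I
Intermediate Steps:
z(H) = 5 + H
X(N, L) = sqrt(-3 + L) (X(N, L) = sqrt((2 - 5) + L) = sqrt(-3 + L))
M(p) = sqrt(-3 + p + 2*p**2) (M(p) = sqrt(-3 + ((p**2 + p**2) + p)) = sqrt(-3 + (2*p**2 + p)) = sqrt(-3 + (p + 2*p**2)) = sqrt(-3 + p + 2*p**2))
-46 + X(z(4), -1)*M(-2) = -46 + sqrt(-3 - 1)*sqrt(-3 - 2 + 2*(-2)**2) = -46 + sqrt(-4)*sqrt(-3 - 2 + 2*4) = -46 + (2*I)*sqrt(-3 - 2 + 8) = -46 + (2*I)*sqrt(3) = -46 + 2*I*sqrt(3)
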